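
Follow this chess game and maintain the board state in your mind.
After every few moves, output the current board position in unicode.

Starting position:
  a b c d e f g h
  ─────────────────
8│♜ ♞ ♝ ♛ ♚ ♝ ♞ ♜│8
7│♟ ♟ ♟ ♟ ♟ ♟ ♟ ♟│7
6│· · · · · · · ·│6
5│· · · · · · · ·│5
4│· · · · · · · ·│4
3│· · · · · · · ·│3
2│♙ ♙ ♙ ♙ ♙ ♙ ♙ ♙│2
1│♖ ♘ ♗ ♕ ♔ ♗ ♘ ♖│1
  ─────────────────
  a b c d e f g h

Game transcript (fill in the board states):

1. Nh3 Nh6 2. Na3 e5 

  a b c d e f g h
  ─────────────────
8│♜ ♞ ♝ ♛ ♚ ♝ · ♜│8
7│♟ ♟ ♟ ♟ · ♟ ♟ ♟│7
6│· · · · · · · ♞│6
5│· · · · ♟ · · ·│5
4│· · · · · · · ·│4
3│♘ · · · · · · ♘│3
2│♙ ♙ ♙ ♙ ♙ ♙ ♙ ♙│2
1│♖ · ♗ ♕ ♔ ♗ · ♖│1
  ─────────────────
  a b c d e f g h

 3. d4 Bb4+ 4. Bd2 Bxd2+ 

  a b c d e f g h
  ─────────────────
8│♜ ♞ ♝ ♛ ♚ · · ♜│8
7│♟ ♟ ♟ ♟ · ♟ ♟ ♟│7
6│· · · · · · · ♞│6
5│· · · · ♟ · · ·│5
4│· · · ♙ · · · ·│4
3│♘ · · · · · · ♘│3
2│♙ ♙ ♙ ♝ ♙ ♙ ♙ ♙│2
1│♖ · · ♕ ♔ ♗ · ♖│1
  ─────────────────
  a b c d e f g h

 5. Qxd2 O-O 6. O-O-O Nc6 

  a b c d e f g h
  ─────────────────
8│♜ · ♝ ♛ · ♜ ♚ ·│8
7│♟ ♟ ♟ ♟ · ♟ ♟ ♟│7
6│· · ♞ · · · · ♞│6
5│· · · · ♟ · · ·│5
4│· · · ♙ · · · ·│4
3│♘ · · · · · · ♘│3
2│♙ ♙ ♙ ♕ ♙ ♙ ♙ ♙│2
1│· · ♔ ♖ · ♗ · ♖│1
  ─────────────────
  a b c d e f g h

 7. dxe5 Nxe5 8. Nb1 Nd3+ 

  a b c d e f g h
  ─────────────────
8│♜ · ♝ ♛ · ♜ ♚ ·│8
7│♟ ♟ ♟ ♟ · ♟ ♟ ♟│7
6│· · · · · · · ♞│6
5│· · · · · · · ·│5
4│· · · · · · · ·│4
3│· · · ♞ · · · ♘│3
2│♙ ♙ ♙ ♕ ♙ ♙ ♙ ♙│2
1│· ♘ ♔ ♖ · ♗ · ♖│1
  ─────────────────
  a b c d e f g h

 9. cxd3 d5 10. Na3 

  a b c d e f g h
  ─────────────────
8│♜ · ♝ ♛ · ♜ ♚ ·│8
7│♟ ♟ ♟ · · ♟ ♟ ♟│7
6│· · · · · · · ♞│6
5│· · · ♟ · · · ·│5
4│· · · · · · · ·│4
3│♘ · · ♙ · · · ♘│3
2│♙ ♙ · ♕ ♙ ♙ ♙ ♙│2
1│· · ♔ ♖ · ♗ · ♖│1
  ─────────────────
  a b c d e f g h


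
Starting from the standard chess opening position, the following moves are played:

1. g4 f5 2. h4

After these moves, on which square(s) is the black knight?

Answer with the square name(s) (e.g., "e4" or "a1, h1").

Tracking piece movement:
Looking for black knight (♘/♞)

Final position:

  a b c d e f g h
  ─────────────────
8│♜ ♞ ♝ ♛ ♚ ♝ ♞ ♜│8
7│♟ ♟ ♟ ♟ ♟ · ♟ ♟│7
6│· · · · · · · ·│6
5│· · · · · ♟ · ·│5
4│· · · · · · ♙ ♙│4
3│· · · · · · · ·│3
2│♙ ♙ ♙ ♙ ♙ ♙ · ·│2
1│♖ ♘ ♗ ♕ ♔ ♗ ♘ ♖│1
  ─────────────────
  a b c d e f g h


b8, g8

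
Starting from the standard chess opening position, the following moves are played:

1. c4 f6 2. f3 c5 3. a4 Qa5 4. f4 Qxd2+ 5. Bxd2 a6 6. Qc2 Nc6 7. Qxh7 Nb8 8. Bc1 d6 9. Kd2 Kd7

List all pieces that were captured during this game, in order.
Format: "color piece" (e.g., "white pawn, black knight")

Tracking captures:
  Qxd2+: captured white pawn
  Bxd2: captured black queen
  Qxh7: captured black pawn

white pawn, black queen, black pawn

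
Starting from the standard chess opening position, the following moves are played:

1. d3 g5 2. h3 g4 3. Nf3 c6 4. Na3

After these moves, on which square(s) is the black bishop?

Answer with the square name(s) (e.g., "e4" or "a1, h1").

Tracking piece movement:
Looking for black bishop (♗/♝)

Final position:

  a b c d e f g h
  ─────────────────
8│♜ ♞ ♝ ♛ ♚ ♝ ♞ ♜│8
7│♟ ♟ · ♟ ♟ ♟ · ♟│7
6│· · ♟ · · · · ·│6
5│· · · · · · · ·│5
4│· · · · · · ♟ ·│4
3│♘ · · ♙ · ♘ · ♙│3
2│♙ ♙ ♙ · ♙ ♙ ♙ ·│2
1│♖ · ♗ ♕ ♔ ♗ · ♖│1
  ─────────────────
  a b c d e f g h


c8, f8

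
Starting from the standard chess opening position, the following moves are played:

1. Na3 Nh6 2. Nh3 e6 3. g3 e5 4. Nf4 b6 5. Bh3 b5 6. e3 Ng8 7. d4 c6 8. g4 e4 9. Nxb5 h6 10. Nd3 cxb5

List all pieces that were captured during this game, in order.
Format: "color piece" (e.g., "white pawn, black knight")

Tracking captures:
  Nxb5: captured black pawn
  cxb5: captured white knight

black pawn, white knight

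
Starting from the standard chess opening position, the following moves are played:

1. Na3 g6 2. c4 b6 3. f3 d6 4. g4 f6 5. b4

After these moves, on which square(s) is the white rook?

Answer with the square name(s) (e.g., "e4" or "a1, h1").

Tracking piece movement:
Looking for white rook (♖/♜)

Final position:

  a b c d e f g h
  ─────────────────
8│♜ ♞ ♝ ♛ ♚ ♝ ♞ ♜│8
7│♟ · ♟ · ♟ · · ♟│7
6│· ♟ · ♟ · ♟ ♟ ·│6
5│· · · · · · · ·│5
4│· ♙ ♙ · · · ♙ ·│4
3│♘ · · · · ♙ · ·│3
2│♙ · · ♙ ♙ · · ♙│2
1│♖ · ♗ ♕ ♔ ♗ ♘ ♖│1
  ─────────────────
  a b c d e f g h


a1, h1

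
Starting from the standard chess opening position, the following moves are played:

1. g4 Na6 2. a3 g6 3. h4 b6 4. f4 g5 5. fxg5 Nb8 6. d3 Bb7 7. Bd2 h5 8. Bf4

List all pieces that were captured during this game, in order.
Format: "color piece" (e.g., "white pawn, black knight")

Tracking captures:
  fxg5: captured black pawn

black pawn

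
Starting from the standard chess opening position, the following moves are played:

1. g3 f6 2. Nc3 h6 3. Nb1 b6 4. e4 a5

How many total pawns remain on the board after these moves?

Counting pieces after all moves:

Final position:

  a b c d e f g h
  ─────────────────
8│♜ ♞ ♝ ♛ ♚ ♝ ♞ ♜│8
7│· · ♟ ♟ ♟ · ♟ ·│7
6│· ♟ · · · ♟ · ♟│6
5│♟ · · · · · · ·│5
4│· · · · ♙ · · ·│4
3│· · · · · · ♙ ·│3
2│♙ ♙ ♙ ♙ · ♙ · ♙│2
1│♖ ♘ ♗ ♕ ♔ ♗ ♘ ♖│1
  ─────────────────
  a b c d e f g h


16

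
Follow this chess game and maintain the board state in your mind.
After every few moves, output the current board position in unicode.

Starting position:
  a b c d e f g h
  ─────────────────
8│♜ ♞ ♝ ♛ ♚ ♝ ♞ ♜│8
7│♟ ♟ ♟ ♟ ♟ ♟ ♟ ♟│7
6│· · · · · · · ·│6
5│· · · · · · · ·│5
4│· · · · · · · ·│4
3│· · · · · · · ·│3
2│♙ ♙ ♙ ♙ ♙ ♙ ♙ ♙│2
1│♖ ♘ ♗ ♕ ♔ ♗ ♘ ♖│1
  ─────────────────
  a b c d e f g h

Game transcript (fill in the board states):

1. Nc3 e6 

  a b c d e f g h
  ─────────────────
8│♜ ♞ ♝ ♛ ♚ ♝ ♞ ♜│8
7│♟ ♟ ♟ ♟ · ♟ ♟ ♟│7
6│· · · · ♟ · · ·│6
5│· · · · · · · ·│5
4│· · · · · · · ·│4
3│· · ♘ · · · · ·│3
2│♙ ♙ ♙ ♙ ♙ ♙ ♙ ♙│2
1│♖ · ♗ ♕ ♔ ♗ ♘ ♖│1
  ─────────────────
  a b c d e f g h

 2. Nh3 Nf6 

  a b c d e f g h
  ─────────────────
8│♜ ♞ ♝ ♛ ♚ ♝ · ♜│8
7│♟ ♟ ♟ ♟ · ♟ ♟ ♟│7
6│· · · · ♟ ♞ · ·│6
5│· · · · · · · ·│5
4│· · · · · · · ·│4
3│· · ♘ · · · · ♘│3
2│♙ ♙ ♙ ♙ ♙ ♙ ♙ ♙│2
1│♖ · ♗ ♕ ♔ ♗ · ♖│1
  ─────────────────
  a b c d e f g h

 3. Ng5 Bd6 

  a b c d e f g h
  ─────────────────
8│♜ ♞ ♝ ♛ ♚ · · ♜│8
7│♟ ♟ ♟ ♟ · ♟ ♟ ♟│7
6│· · · ♝ ♟ ♞ · ·│6
5│· · · · · · ♘ ·│5
4│· · · · · · · ·│4
3│· · ♘ · · · · ·│3
2│♙ ♙ ♙ ♙ ♙ ♙ ♙ ♙│2
1│♖ · ♗ ♕ ♔ ♗ · ♖│1
  ─────────────────
  a b c d e f g h

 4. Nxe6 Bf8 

  a b c d e f g h
  ─────────────────
8│♜ ♞ ♝ ♛ ♚ ♝ · ♜│8
7│♟ ♟ ♟ ♟ · ♟ ♟ ♟│7
6│· · · · ♘ ♞ · ·│6
5│· · · · · · · ·│5
4│· · · · · · · ·│4
3│· · ♘ · · · · ·│3
2│♙ ♙ ♙ ♙ ♙ ♙ ♙ ♙│2
1│♖ · ♗ ♕ ♔ ♗ · ♖│1
  ─────────────────
  a b c d e f g h



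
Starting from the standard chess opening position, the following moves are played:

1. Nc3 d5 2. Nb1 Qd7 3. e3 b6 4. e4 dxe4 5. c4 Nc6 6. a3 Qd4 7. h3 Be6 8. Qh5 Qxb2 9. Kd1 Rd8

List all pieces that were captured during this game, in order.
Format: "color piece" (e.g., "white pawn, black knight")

Tracking captures:
  dxe4: captured white pawn
  Qxb2: captured white pawn

white pawn, white pawn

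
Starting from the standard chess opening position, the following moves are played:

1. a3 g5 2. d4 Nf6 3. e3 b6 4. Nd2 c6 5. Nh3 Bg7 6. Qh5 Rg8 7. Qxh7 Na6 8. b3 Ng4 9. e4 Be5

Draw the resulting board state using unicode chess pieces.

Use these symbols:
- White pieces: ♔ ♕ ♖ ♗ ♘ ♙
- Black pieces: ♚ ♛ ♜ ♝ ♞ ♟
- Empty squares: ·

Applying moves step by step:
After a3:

♜ ♞ ♝ ♛ ♚ ♝ ♞ ♜
♟ ♟ ♟ ♟ ♟ ♟ ♟ ♟
· · · · · · · ·
· · · · · · · ·
· · · · · · · ·
♙ · · · · · · ·
· ♙ ♙ ♙ ♙ ♙ ♙ ♙
♖ ♘ ♗ ♕ ♔ ♗ ♘ ♖


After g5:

♜ ♞ ♝ ♛ ♚ ♝ ♞ ♜
♟ ♟ ♟ ♟ ♟ ♟ · ♟
· · · · · · · ·
· · · · · · ♟ ·
· · · · · · · ·
♙ · · · · · · ·
· ♙ ♙ ♙ ♙ ♙ ♙ ♙
♖ ♘ ♗ ♕ ♔ ♗ ♘ ♖


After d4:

♜ ♞ ♝ ♛ ♚ ♝ ♞ ♜
♟ ♟ ♟ ♟ ♟ ♟ · ♟
· · · · · · · ·
· · · · · · ♟ ·
· · · ♙ · · · ·
♙ · · · · · · ·
· ♙ ♙ · ♙ ♙ ♙ ♙
♖ ♘ ♗ ♕ ♔ ♗ ♘ ♖


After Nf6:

♜ ♞ ♝ ♛ ♚ ♝ · ♜
♟ ♟ ♟ ♟ ♟ ♟ · ♟
· · · · · ♞ · ·
· · · · · · ♟ ·
· · · ♙ · · · ·
♙ · · · · · · ·
· ♙ ♙ · ♙ ♙ ♙ ♙
♖ ♘ ♗ ♕ ♔ ♗ ♘ ♖


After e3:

♜ ♞ ♝ ♛ ♚ ♝ · ♜
♟ ♟ ♟ ♟ ♟ ♟ · ♟
· · · · · ♞ · ·
· · · · · · ♟ ·
· · · ♙ · · · ·
♙ · · · ♙ · · ·
· ♙ ♙ · · ♙ ♙ ♙
♖ ♘ ♗ ♕ ♔ ♗ ♘ ♖


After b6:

♜ ♞ ♝ ♛ ♚ ♝ · ♜
♟ · ♟ ♟ ♟ ♟ · ♟
· ♟ · · · ♞ · ·
· · · · · · ♟ ·
· · · ♙ · · · ·
♙ · · · ♙ · · ·
· ♙ ♙ · · ♙ ♙ ♙
♖ ♘ ♗ ♕ ♔ ♗ ♘ ♖


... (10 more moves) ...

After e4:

♜ · ♝ ♛ ♚ · ♜ ·
♟ · · ♟ ♟ ♟ ♝ ♕
♞ ♟ ♟ · · · · ·
· · · · · · ♟ ·
· · · ♙ ♙ · ♞ ·
♙ ♙ · · · · · ♘
· · ♙ ♘ · ♙ ♙ ♙
♖ · ♗ · ♔ ♗ · ♖


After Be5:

♜ · ♝ ♛ ♚ · ♜ ·
♟ · · ♟ ♟ ♟ · ♕
♞ ♟ ♟ · · · · ·
· · · · ♝ · ♟ ·
· · · ♙ ♙ · ♞ ·
♙ ♙ · · · · · ♘
· · ♙ ♘ · ♙ ♙ ♙
♖ · ♗ · ♔ ♗ · ♖



  a b c d e f g h
  ─────────────────
8│♜ · ♝ ♛ ♚ · ♜ ·│8
7│♟ · · ♟ ♟ ♟ · ♕│7
6│♞ ♟ ♟ · · · · ·│6
5│· · · · ♝ · ♟ ·│5
4│· · · ♙ ♙ · ♞ ·│4
3│♙ ♙ · · · · · ♘│3
2│· · ♙ ♘ · ♙ ♙ ♙│2
1│♖ · ♗ · ♔ ♗ · ♖│1
  ─────────────────
  a b c d e f g h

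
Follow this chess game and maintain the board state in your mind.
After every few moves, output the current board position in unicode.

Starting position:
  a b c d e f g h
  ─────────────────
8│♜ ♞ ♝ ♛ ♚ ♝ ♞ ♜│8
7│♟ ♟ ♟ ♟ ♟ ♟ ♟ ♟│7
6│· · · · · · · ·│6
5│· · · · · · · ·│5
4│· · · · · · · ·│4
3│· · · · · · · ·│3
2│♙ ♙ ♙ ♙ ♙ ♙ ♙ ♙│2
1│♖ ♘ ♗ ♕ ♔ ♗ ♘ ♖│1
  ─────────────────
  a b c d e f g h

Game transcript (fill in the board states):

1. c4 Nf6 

  a b c d e f g h
  ─────────────────
8│♜ ♞ ♝ ♛ ♚ ♝ · ♜│8
7│♟ ♟ ♟ ♟ ♟ ♟ ♟ ♟│7
6│· · · · · ♞ · ·│6
5│· · · · · · · ·│5
4│· · ♙ · · · · ·│4
3│· · · · · · · ·│3
2│♙ ♙ · ♙ ♙ ♙ ♙ ♙│2
1│♖ ♘ ♗ ♕ ♔ ♗ ♘ ♖│1
  ─────────────────
  a b c d e f g h

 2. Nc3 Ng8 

  a b c d e f g h
  ─────────────────
8│♜ ♞ ♝ ♛ ♚ ♝ ♞ ♜│8
7│♟ ♟ ♟ ♟ ♟ ♟ ♟ ♟│7
6│· · · · · · · ·│6
5│· · · · · · · ·│5
4│· · ♙ · · · · ·│4
3│· · ♘ · · · · ·│3
2│♙ ♙ · ♙ ♙ ♙ ♙ ♙│2
1│♖ · ♗ ♕ ♔ ♗ ♘ ♖│1
  ─────────────────
  a b c d e f g h

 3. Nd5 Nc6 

  a b c d e f g h
  ─────────────────
8│♜ · ♝ ♛ ♚ ♝ ♞ ♜│8
7│♟ ♟ ♟ ♟ ♟ ♟ ♟ ♟│7
6│· · ♞ · · · · ·│6
5│· · · ♘ · · · ·│5
4│· · ♙ · · · · ·│4
3│· · · · · · · ·│3
2│♙ ♙ · ♙ ♙ ♙ ♙ ♙│2
1│♖ · ♗ ♕ ♔ ♗ ♘ ♖│1
  ─────────────────
  a b c d e f g h

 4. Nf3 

  a b c d e f g h
  ─────────────────
8│♜ · ♝ ♛ ♚ ♝ ♞ ♜│8
7│♟ ♟ ♟ ♟ ♟ ♟ ♟ ♟│7
6│· · ♞ · · · · ·│6
5│· · · ♘ · · · ·│5
4│· · ♙ · · · · ·│4
3│· · · · · ♘ · ·│3
2│♙ ♙ · ♙ ♙ ♙ ♙ ♙│2
1│♖ · ♗ ♕ ♔ ♗ · ♖│1
  ─────────────────
  a b c d e f g h


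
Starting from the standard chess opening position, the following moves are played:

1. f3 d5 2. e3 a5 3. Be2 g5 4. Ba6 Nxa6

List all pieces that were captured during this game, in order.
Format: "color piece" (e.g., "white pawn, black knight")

Tracking captures:
  Nxa6: captured white bishop

white bishop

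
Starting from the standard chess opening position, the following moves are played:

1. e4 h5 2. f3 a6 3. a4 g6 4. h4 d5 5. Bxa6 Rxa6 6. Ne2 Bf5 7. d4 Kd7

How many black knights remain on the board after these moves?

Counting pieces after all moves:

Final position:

  a b c d e f g h
  ─────────────────
8│· ♞ · ♛ · ♝ ♞ ♜│8
7│· ♟ ♟ ♚ ♟ ♟ · ·│7
6│♜ · · · · · ♟ ·│6
5│· · · ♟ · ♝ · ♟│5
4│♙ · · ♙ ♙ · · ♙│4
3│· · · · · ♙ · ·│3
2│· ♙ ♙ · ♘ · ♙ ·│2
1│♖ ♘ ♗ ♕ ♔ · · ♖│1
  ─────────────────
  a b c d e f g h


2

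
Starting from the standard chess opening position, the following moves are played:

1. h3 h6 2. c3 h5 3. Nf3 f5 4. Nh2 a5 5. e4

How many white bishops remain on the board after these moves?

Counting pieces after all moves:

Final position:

  a b c d e f g h
  ─────────────────
8│♜ ♞ ♝ ♛ ♚ ♝ ♞ ♜│8
7│· ♟ ♟ ♟ ♟ · ♟ ·│7
6│· · · · · · · ·│6
5│♟ · · · · ♟ · ♟│5
4│· · · · ♙ · · ·│4
3│· · ♙ · · · · ♙│3
2│♙ ♙ · ♙ · ♙ ♙ ♘│2
1│♖ ♘ ♗ ♕ ♔ ♗ · ♖│1
  ─────────────────
  a b c d e f g h


2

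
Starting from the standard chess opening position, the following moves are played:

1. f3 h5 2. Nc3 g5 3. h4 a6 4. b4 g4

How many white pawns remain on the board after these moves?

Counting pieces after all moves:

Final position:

  a b c d e f g h
  ─────────────────
8│♜ ♞ ♝ ♛ ♚ ♝ ♞ ♜│8
7│· ♟ ♟ ♟ ♟ ♟ · ·│7
6│♟ · · · · · · ·│6
5│· · · · · · · ♟│5
4│· ♙ · · · · ♟ ♙│4
3│· · ♘ · · ♙ · ·│3
2│♙ · ♙ ♙ ♙ · ♙ ·│2
1│♖ · ♗ ♕ ♔ ♗ ♘ ♖│1
  ─────────────────
  a b c d e f g h


8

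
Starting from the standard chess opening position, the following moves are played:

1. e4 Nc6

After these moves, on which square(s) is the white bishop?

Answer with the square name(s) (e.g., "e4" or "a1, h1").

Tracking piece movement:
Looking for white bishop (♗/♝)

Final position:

  a b c d e f g h
  ─────────────────
8│♜ · ♝ ♛ ♚ ♝ ♞ ♜│8
7│♟ ♟ ♟ ♟ ♟ ♟ ♟ ♟│7
6│· · ♞ · · · · ·│6
5│· · · · · · · ·│5
4│· · · · ♙ · · ·│4
3│· · · · · · · ·│3
2│♙ ♙ ♙ ♙ · ♙ ♙ ♙│2
1│♖ ♘ ♗ ♕ ♔ ♗ ♘ ♖│1
  ─────────────────
  a b c d e f g h


c1, f1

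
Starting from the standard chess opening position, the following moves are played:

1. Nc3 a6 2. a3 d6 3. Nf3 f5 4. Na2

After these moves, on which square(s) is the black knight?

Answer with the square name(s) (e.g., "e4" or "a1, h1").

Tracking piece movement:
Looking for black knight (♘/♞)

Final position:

  a b c d e f g h
  ─────────────────
8│♜ ♞ ♝ ♛ ♚ ♝ ♞ ♜│8
7│· ♟ ♟ · ♟ · ♟ ♟│7
6│♟ · · ♟ · · · ·│6
5│· · · · · ♟ · ·│5
4│· · · · · · · ·│4
3│♙ · · · · ♘ · ·│3
2│♘ ♙ ♙ ♙ ♙ ♙ ♙ ♙│2
1│♖ · ♗ ♕ ♔ ♗ · ♖│1
  ─────────────────
  a b c d e f g h


b8, g8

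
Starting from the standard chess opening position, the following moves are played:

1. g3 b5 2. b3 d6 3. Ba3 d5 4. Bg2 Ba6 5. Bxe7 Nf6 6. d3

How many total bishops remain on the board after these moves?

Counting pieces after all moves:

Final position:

  a b c d e f g h
  ─────────────────
8│♜ ♞ · ♛ ♚ ♝ · ♜│8
7│♟ · ♟ · ♗ ♟ ♟ ♟│7
6│♝ · · · · ♞ · ·│6
5│· ♟ · ♟ · · · ·│5
4│· · · · · · · ·│4
3│· ♙ · ♙ · · ♙ ·│3
2│♙ · ♙ · ♙ ♙ ♗ ♙│2
1│♖ ♘ · ♕ ♔ · ♘ ♖│1
  ─────────────────
  a b c d e f g h


4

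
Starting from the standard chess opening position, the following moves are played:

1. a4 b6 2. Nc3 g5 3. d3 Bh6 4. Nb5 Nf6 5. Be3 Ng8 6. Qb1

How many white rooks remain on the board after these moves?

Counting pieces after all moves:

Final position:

  a b c d e f g h
  ─────────────────
8│♜ ♞ ♝ ♛ ♚ · ♞ ♜│8
7│♟ · ♟ ♟ ♟ ♟ · ♟│7
6│· ♟ · · · · · ♝│6
5│· ♘ · · · · ♟ ·│5
4│♙ · · · · · · ·│4
3│· · · ♙ ♗ · · ·│3
2│· ♙ ♙ · ♙ ♙ ♙ ♙│2
1│♖ ♕ · · ♔ ♗ ♘ ♖│1
  ─────────────────
  a b c d e f g h


2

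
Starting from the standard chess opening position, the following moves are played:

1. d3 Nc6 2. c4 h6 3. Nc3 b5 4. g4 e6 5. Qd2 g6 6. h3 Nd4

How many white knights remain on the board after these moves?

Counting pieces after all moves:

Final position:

  a b c d e f g h
  ─────────────────
8│♜ · ♝ ♛ ♚ ♝ ♞ ♜│8
7│♟ · ♟ ♟ · ♟ · ·│7
6│· · · · ♟ · ♟ ♟│6
5│· ♟ · · · · · ·│5
4│· · ♙ ♞ · · ♙ ·│4
3│· · ♘ ♙ · · · ♙│3
2│♙ ♙ · ♕ ♙ ♙ · ·│2
1│♖ · ♗ · ♔ ♗ ♘ ♖│1
  ─────────────────
  a b c d e f g h


2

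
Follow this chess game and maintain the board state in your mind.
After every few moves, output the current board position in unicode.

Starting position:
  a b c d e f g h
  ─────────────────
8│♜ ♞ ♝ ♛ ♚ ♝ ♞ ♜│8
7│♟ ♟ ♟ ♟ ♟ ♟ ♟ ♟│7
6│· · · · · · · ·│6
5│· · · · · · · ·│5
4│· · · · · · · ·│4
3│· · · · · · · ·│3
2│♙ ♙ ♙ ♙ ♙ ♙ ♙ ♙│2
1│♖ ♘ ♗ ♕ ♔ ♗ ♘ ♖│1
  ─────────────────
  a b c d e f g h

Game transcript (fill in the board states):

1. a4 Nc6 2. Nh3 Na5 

  a b c d e f g h
  ─────────────────
8│♜ · ♝ ♛ ♚ ♝ ♞ ♜│8
7│♟ ♟ ♟ ♟ ♟ ♟ ♟ ♟│7
6│· · · · · · · ·│6
5│♞ · · · · · · ·│5
4│♙ · · · · · · ·│4
3│· · · · · · · ♘│3
2│· ♙ ♙ ♙ ♙ ♙ ♙ ♙│2
1│♖ ♘ ♗ ♕ ♔ ♗ · ♖│1
  ─────────────────
  a b c d e f g h

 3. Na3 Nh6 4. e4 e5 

  a b c d e f g h
  ─────────────────
8│♜ · ♝ ♛ ♚ ♝ · ♜│8
7│♟ ♟ ♟ ♟ · ♟ ♟ ♟│7
6│· · · · · · · ♞│6
5│♞ · · · ♟ · · ·│5
4│♙ · · · ♙ · · ·│4
3│♘ · · · · · · ♘│3
2│· ♙ ♙ ♙ · ♙ ♙ ♙│2
1│♖ · ♗ ♕ ♔ ♗ · ♖│1
  ─────────────────
  a b c d e f g h

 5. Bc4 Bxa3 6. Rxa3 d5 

  a b c d e f g h
  ─────────────────
8│♜ · ♝ ♛ ♚ · · ♜│8
7│♟ ♟ ♟ · · ♟ ♟ ♟│7
6│· · · · · · · ♞│6
5│♞ · · ♟ ♟ · · ·│5
4│♙ · ♗ · ♙ · · ·│4
3│♖ · · · · · · ♘│3
2│· ♙ ♙ ♙ · ♙ ♙ ♙│2
1│· · ♗ ♕ ♔ · · ♖│1
  ─────────────────
  a b c d e f g h

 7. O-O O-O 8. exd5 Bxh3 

  a b c d e f g h
  ─────────────────
8│♜ · · ♛ · ♜ ♚ ·│8
7│♟ ♟ ♟ · · ♟ ♟ ♟│7
6│· · · · · · · ♞│6
5│♞ · · ♙ ♟ · · ·│5
4│♙ · ♗ · · · · ·│4
3│♖ · · · · · · ♝│3
2│· ♙ ♙ ♙ · ♙ ♙ ♙│2
1│· · ♗ ♕ · ♖ ♔ ·│1
  ─────────────────
  a b c d e f g h

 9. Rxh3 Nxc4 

  a b c d e f g h
  ─────────────────
8│♜ · · ♛ · ♜ ♚ ·│8
7│♟ ♟ ♟ · · ♟ ♟ ♟│7
6│· · · · · · · ♞│6
5│· · · ♙ ♟ · · ·│5
4│♙ · ♞ · · · · ·│4
3│· · · · · · · ♖│3
2│· ♙ ♙ ♙ · ♙ ♙ ♙│2
1│· · ♗ ♕ · ♖ ♔ ·│1
  ─────────────────
  a b c d e f g h


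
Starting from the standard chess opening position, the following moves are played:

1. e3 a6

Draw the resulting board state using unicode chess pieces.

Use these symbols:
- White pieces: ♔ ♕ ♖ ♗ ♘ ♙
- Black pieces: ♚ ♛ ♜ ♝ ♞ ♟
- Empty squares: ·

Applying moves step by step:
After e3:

♜ ♞ ♝ ♛ ♚ ♝ ♞ ♜
♟ ♟ ♟ ♟ ♟ ♟ ♟ ♟
· · · · · · · ·
· · · · · · · ·
· · · · · · · ·
· · · · ♙ · · ·
♙ ♙ ♙ ♙ · ♙ ♙ ♙
♖ ♘ ♗ ♕ ♔ ♗ ♘ ♖


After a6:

♜ ♞ ♝ ♛ ♚ ♝ ♞ ♜
· ♟ ♟ ♟ ♟ ♟ ♟ ♟
♟ · · · · · · ·
· · · · · · · ·
· · · · · · · ·
· · · · ♙ · · ·
♙ ♙ ♙ ♙ · ♙ ♙ ♙
♖ ♘ ♗ ♕ ♔ ♗ ♘ ♖



  a b c d e f g h
  ─────────────────
8│♜ ♞ ♝ ♛ ♚ ♝ ♞ ♜│8
7│· ♟ ♟ ♟ ♟ ♟ ♟ ♟│7
6│♟ · · · · · · ·│6
5│· · · · · · · ·│5
4│· · · · · · · ·│4
3│· · · · ♙ · · ·│3
2│♙ ♙ ♙ ♙ · ♙ ♙ ♙│2
1│♖ ♘ ♗ ♕ ♔ ♗ ♘ ♖│1
  ─────────────────
  a b c d e f g h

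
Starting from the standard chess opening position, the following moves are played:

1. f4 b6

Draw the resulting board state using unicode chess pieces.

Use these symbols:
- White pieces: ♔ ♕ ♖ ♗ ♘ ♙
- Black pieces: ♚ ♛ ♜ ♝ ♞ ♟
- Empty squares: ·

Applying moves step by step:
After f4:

♜ ♞ ♝ ♛ ♚ ♝ ♞ ♜
♟ ♟ ♟ ♟ ♟ ♟ ♟ ♟
· · · · · · · ·
· · · · · · · ·
· · · · · ♙ · ·
· · · · · · · ·
♙ ♙ ♙ ♙ ♙ · ♙ ♙
♖ ♘ ♗ ♕ ♔ ♗ ♘ ♖


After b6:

♜ ♞ ♝ ♛ ♚ ♝ ♞ ♜
♟ · ♟ ♟ ♟ ♟ ♟ ♟
· ♟ · · · · · ·
· · · · · · · ·
· · · · · ♙ · ·
· · · · · · · ·
♙ ♙ ♙ ♙ ♙ · ♙ ♙
♖ ♘ ♗ ♕ ♔ ♗ ♘ ♖



  a b c d e f g h
  ─────────────────
8│♜ ♞ ♝ ♛ ♚ ♝ ♞ ♜│8
7│♟ · ♟ ♟ ♟ ♟ ♟ ♟│7
6│· ♟ · · · · · ·│6
5│· · · · · · · ·│5
4│· · · · · ♙ · ·│4
3│· · · · · · · ·│3
2│♙ ♙ ♙ ♙ ♙ · ♙ ♙│2
1│♖ ♘ ♗ ♕ ♔ ♗ ♘ ♖│1
  ─────────────────
  a b c d e f g h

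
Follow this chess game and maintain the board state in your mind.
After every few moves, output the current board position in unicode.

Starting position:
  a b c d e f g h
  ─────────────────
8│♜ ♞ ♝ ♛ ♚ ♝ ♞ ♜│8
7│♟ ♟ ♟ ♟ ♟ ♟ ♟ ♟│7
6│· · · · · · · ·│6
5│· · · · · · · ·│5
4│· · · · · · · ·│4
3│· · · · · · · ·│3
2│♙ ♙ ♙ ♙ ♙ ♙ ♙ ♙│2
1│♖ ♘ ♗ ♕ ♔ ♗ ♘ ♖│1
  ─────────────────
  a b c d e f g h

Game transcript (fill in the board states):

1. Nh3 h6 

  a b c d e f g h
  ─────────────────
8│♜ ♞ ♝ ♛ ♚ ♝ ♞ ♜│8
7│♟ ♟ ♟ ♟ ♟ ♟ ♟ ·│7
6│· · · · · · · ♟│6
5│· · · · · · · ·│5
4│· · · · · · · ·│4
3│· · · · · · · ♘│3
2│♙ ♙ ♙ ♙ ♙ ♙ ♙ ♙│2
1│♖ ♘ ♗ ♕ ♔ ♗ · ♖│1
  ─────────────────
  a b c d e f g h

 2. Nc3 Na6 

  a b c d e f g h
  ─────────────────
8│♜ · ♝ ♛ ♚ ♝ ♞ ♜│8
7│♟ ♟ ♟ ♟ ♟ ♟ ♟ ·│7
6│♞ · · · · · · ♟│6
5│· · · · · · · ·│5
4│· · · · · · · ·│4
3│· · ♘ · · · · ♘│3
2│♙ ♙ ♙ ♙ ♙ ♙ ♙ ♙│2
1│♖ · ♗ ♕ ♔ ♗ · ♖│1
  ─────────────────
  a b c d e f g h

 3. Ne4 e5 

  a b c d e f g h
  ─────────────────
8│♜ · ♝ ♛ ♚ ♝ ♞ ♜│8
7│♟ ♟ ♟ ♟ · ♟ ♟ ·│7
6│♞ · · · · · · ♟│6
5│· · · · ♟ · · ·│5
4│· · · · ♘ · · ·│4
3│· · · · · · · ♘│3
2│♙ ♙ ♙ ♙ ♙ ♙ ♙ ♙│2
1│♖ · ♗ ♕ ♔ ♗ · ♖│1
  ─────────────────
  a b c d e f g h

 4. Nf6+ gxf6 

  a b c d e f g h
  ─────────────────
8│♜ · ♝ ♛ ♚ ♝ ♞ ♜│8
7│♟ ♟ ♟ ♟ · ♟ · ·│7
6│♞ · · · · ♟ · ♟│6
5│· · · · ♟ · · ·│5
4│· · · · · · · ·│4
3│· · · · · · · ♘│3
2│♙ ♙ ♙ ♙ ♙ ♙ ♙ ♙│2
1│♖ · ♗ ♕ ♔ ♗ · ♖│1
  ─────────────────
  a b c d e f g h

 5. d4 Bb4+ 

  a b c d e f g h
  ─────────────────
8│♜ · ♝ ♛ ♚ · ♞ ♜│8
7│♟ ♟ ♟ ♟ · ♟ · ·│7
6│♞ · · · · ♟ · ♟│6
5│· · · · ♟ · · ·│5
4│· ♝ · ♙ · · · ·│4
3│· · · · · · · ♘│3
2│♙ ♙ ♙ · ♙ ♙ ♙ ♙│2
1│♖ · ♗ ♕ ♔ ♗ · ♖│1
  ─────────────────
  a b c d e f g h



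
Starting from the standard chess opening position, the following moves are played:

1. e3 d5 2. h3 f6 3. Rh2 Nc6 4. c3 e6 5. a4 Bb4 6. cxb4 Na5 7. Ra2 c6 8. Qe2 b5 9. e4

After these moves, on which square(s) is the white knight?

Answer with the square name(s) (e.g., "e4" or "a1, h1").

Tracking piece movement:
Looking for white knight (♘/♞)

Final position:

  a b c d e f g h
  ─────────────────
8│♜ · ♝ ♛ ♚ · ♞ ♜│8
7│♟ · · · · · ♟ ♟│7
6│· · ♟ · ♟ ♟ · ·│6
5│♞ ♟ · ♟ · · · ·│5
4│♙ ♙ · · ♙ · · ·│4
3│· · · · · · · ♙│3
2│♖ ♙ · ♙ ♕ ♙ ♙ ♖│2
1│· ♘ ♗ · ♔ ♗ ♘ ·│1
  ─────────────────
  a b c d e f g h


b1, g1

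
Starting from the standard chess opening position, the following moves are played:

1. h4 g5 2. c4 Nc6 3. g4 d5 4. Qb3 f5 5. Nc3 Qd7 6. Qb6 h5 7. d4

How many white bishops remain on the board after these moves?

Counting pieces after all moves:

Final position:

  a b c d e f g h
  ─────────────────
8│♜ · ♝ · ♚ ♝ ♞ ♜│8
7│♟ ♟ ♟ ♛ ♟ · · ·│7
6│· ♕ ♞ · · · · ·│6
5│· · · ♟ · ♟ ♟ ♟│5
4│· · ♙ ♙ · · ♙ ♙│4
3│· · ♘ · · · · ·│3
2│♙ ♙ · · ♙ ♙ · ·│2
1│♖ · ♗ · ♔ ♗ ♘ ♖│1
  ─────────────────
  a b c d e f g h


2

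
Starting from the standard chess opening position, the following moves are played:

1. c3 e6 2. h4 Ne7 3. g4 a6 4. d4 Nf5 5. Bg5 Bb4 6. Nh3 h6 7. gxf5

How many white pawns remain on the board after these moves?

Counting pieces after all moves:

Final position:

  a b c d e f g h
  ─────────────────
8│♜ ♞ ♝ ♛ ♚ · · ♜│8
7│· ♟ ♟ ♟ · ♟ ♟ ·│7
6│♟ · · · ♟ · · ♟│6
5│· · · · · ♙ ♗ ·│5
4│· ♝ · ♙ · · · ♙│4
3│· · ♙ · · · · ♘│3
2│♙ ♙ · · ♙ ♙ · ·│2
1│♖ ♘ · ♕ ♔ ♗ · ♖│1
  ─────────────────
  a b c d e f g h


8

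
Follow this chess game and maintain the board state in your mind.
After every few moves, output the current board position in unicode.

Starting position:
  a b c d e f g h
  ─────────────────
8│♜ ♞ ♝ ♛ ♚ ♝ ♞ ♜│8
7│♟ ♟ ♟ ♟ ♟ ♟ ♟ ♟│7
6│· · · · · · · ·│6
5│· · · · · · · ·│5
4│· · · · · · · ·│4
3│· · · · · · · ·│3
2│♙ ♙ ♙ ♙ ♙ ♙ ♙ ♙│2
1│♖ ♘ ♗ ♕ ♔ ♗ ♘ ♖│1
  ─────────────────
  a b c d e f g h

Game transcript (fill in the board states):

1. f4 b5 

  a b c d e f g h
  ─────────────────
8│♜ ♞ ♝ ♛ ♚ ♝ ♞ ♜│8
7│♟ · ♟ ♟ ♟ ♟ ♟ ♟│7
6│· · · · · · · ·│6
5│· ♟ · · · · · ·│5
4│· · · · · ♙ · ·│4
3│· · · · · · · ·│3
2│♙ ♙ ♙ ♙ ♙ · ♙ ♙│2
1│♖ ♘ ♗ ♕ ♔ ♗ ♘ ♖│1
  ─────────────────
  a b c d e f g h

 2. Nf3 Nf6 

  a b c d e f g h
  ─────────────────
8│♜ ♞ ♝ ♛ ♚ ♝ · ♜│8
7│♟ · ♟ ♟ ♟ ♟ ♟ ♟│7
6│· · · · · ♞ · ·│6
5│· ♟ · · · · · ·│5
4│· · · · · ♙ · ·│4
3│· · · · · ♘ · ·│3
2│♙ ♙ ♙ ♙ ♙ · ♙ ♙│2
1│♖ ♘ ♗ ♕ ♔ ♗ · ♖│1
  ─────────────────
  a b c d e f g h

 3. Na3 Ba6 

  a b c d e f g h
  ─────────────────
8│♜ ♞ · ♛ ♚ ♝ · ♜│8
7│♟ · ♟ ♟ ♟ ♟ ♟ ♟│7
6│♝ · · · · ♞ · ·│6
5│· ♟ · · · · · ·│5
4│· · · · · ♙ · ·│4
3│♘ · · · · ♘ · ·│3
2│♙ ♙ ♙ ♙ ♙ · ♙ ♙│2
1│♖ · ♗ ♕ ♔ ♗ · ♖│1
  ─────────────────
  a b c d e f g h

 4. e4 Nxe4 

  a b c d e f g h
  ─────────────────
8│♜ ♞ · ♛ ♚ ♝ · ♜│8
7│♟ · ♟ ♟ ♟ ♟ ♟ ♟│7
6│♝ · · · · · · ·│6
5│· ♟ · · · · · ·│5
4│· · · · ♞ ♙ · ·│4
3│♘ · · · · ♘ · ·│3
2│♙ ♙ ♙ ♙ · · ♙ ♙│2
1│♖ · ♗ ♕ ♔ ♗ · ♖│1
  ─────────────────
  a b c d e f g h



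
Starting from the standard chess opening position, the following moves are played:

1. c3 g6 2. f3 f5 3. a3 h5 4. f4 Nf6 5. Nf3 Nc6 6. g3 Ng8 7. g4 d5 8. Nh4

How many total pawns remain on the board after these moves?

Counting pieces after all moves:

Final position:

  a b c d e f g h
  ─────────────────
8│♜ · ♝ ♛ ♚ ♝ ♞ ♜│8
7│♟ ♟ ♟ · ♟ · · ·│7
6│· · ♞ · · · ♟ ·│6
5│· · · ♟ · ♟ · ♟│5
4│· · · · · ♙ ♙ ♘│4
3│♙ · ♙ · · · · ·│3
2│· ♙ · ♙ ♙ · · ♙│2
1│♖ ♘ ♗ ♕ ♔ ♗ · ♖│1
  ─────────────────
  a b c d e f g h


16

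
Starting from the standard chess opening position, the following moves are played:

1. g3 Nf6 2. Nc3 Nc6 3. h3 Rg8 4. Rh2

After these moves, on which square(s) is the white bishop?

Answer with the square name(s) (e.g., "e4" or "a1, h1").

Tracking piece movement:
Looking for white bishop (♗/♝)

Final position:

  a b c d e f g h
  ─────────────────
8│♜ · ♝ ♛ ♚ ♝ ♜ ·│8
7│♟ ♟ ♟ ♟ ♟ ♟ ♟ ♟│7
6│· · ♞ · · ♞ · ·│6
5│· · · · · · · ·│5
4│· · · · · · · ·│4
3│· · ♘ · · · ♙ ♙│3
2│♙ ♙ ♙ ♙ ♙ ♙ · ♖│2
1│♖ · ♗ ♕ ♔ ♗ ♘ ·│1
  ─────────────────
  a b c d e f g h


c1, f1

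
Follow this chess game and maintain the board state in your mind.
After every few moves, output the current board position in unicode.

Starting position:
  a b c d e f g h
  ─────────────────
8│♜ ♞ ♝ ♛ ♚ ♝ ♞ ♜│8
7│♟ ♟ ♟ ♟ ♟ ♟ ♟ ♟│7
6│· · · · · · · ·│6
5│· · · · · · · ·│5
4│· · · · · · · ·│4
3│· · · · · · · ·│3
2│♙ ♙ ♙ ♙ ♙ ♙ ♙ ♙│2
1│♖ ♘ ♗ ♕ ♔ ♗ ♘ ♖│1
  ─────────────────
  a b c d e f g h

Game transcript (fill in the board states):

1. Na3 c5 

  a b c d e f g h
  ─────────────────
8│♜ ♞ ♝ ♛ ♚ ♝ ♞ ♜│8
7│♟ ♟ · ♟ ♟ ♟ ♟ ♟│7
6│· · · · · · · ·│6
5│· · ♟ · · · · ·│5
4│· · · · · · · ·│4
3│♘ · · · · · · ·│3
2│♙ ♙ ♙ ♙ ♙ ♙ ♙ ♙│2
1│♖ · ♗ ♕ ♔ ♗ ♘ ♖│1
  ─────────────────
  a b c d e f g h

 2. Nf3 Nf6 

  a b c d e f g h
  ─────────────────
8│♜ ♞ ♝ ♛ ♚ ♝ · ♜│8
7│♟ ♟ · ♟ ♟ ♟ ♟ ♟│7
6│· · · · · ♞ · ·│6
5│· · ♟ · · · · ·│5
4│· · · · · · · ·│4
3│♘ · · · · ♘ · ·│3
2│♙ ♙ ♙ ♙ ♙ ♙ ♙ ♙│2
1│♖ · ♗ ♕ ♔ ♗ · ♖│1
  ─────────────────
  a b c d e f g h

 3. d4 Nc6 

  a b c d e f g h
  ─────────────────
8│♜ · ♝ ♛ ♚ ♝ · ♜│8
7│♟ ♟ · ♟ ♟ ♟ ♟ ♟│7
6│· · ♞ · · ♞ · ·│6
5│· · ♟ · · · · ·│5
4│· · · ♙ · · · ·│4
3│♘ · · · · ♘ · ·│3
2│♙ ♙ ♙ · ♙ ♙ ♙ ♙│2
1│♖ · ♗ ♕ ♔ ♗ · ♖│1
  ─────────────────
  a b c d e f g h

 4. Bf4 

  a b c d e f g h
  ─────────────────
8│♜ · ♝ ♛ ♚ ♝ · ♜│8
7│♟ ♟ · ♟ ♟ ♟ ♟ ♟│7
6│· · ♞ · · ♞ · ·│6
5│· · ♟ · · · · ·│5
4│· · · ♙ · ♗ · ·│4
3│♘ · · · · ♘ · ·│3
2│♙ ♙ ♙ · ♙ ♙ ♙ ♙│2
1│♖ · · ♕ ♔ ♗ · ♖│1
  ─────────────────
  a b c d e f g h


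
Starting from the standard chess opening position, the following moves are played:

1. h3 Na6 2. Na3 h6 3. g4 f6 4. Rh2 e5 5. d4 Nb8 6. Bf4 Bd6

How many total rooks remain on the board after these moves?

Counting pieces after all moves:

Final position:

  a b c d e f g h
  ─────────────────
8│♜ ♞ ♝ ♛ ♚ · ♞ ♜│8
7│♟ ♟ ♟ ♟ · · ♟ ·│7
6│· · · ♝ · ♟ · ♟│6
5│· · · · ♟ · · ·│5
4│· · · ♙ · ♗ ♙ ·│4
3│♘ · · · · · · ♙│3
2│♙ ♙ ♙ · ♙ ♙ · ♖│2
1│♖ · · ♕ ♔ ♗ ♘ ·│1
  ─────────────────
  a b c d e f g h


4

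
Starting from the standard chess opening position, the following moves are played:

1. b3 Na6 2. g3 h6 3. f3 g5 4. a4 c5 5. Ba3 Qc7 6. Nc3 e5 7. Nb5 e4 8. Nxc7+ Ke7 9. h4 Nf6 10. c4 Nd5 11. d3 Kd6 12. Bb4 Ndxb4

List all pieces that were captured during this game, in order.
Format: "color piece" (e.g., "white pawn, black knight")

Tracking captures:
  Nxc7+: captured black queen
  Ndxb4: captured white bishop

black queen, white bishop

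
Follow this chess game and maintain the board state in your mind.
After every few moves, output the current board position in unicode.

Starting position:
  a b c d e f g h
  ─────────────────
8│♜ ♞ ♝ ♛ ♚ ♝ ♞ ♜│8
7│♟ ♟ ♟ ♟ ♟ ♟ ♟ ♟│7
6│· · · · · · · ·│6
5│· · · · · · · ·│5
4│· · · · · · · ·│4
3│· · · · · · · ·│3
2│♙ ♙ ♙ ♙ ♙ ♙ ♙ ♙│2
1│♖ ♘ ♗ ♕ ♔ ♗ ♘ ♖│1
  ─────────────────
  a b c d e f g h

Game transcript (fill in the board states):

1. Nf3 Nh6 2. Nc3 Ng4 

  a b c d e f g h
  ─────────────────
8│♜ ♞ ♝ ♛ ♚ ♝ · ♜│8
7│♟ ♟ ♟ ♟ ♟ ♟ ♟ ♟│7
6│· · · · · · · ·│6
5│· · · · · · · ·│5
4│· · · · · · ♞ ·│4
3│· · ♘ · · ♘ · ·│3
2│♙ ♙ ♙ ♙ ♙ ♙ ♙ ♙│2
1│♖ · ♗ ♕ ♔ ♗ · ♖│1
  ─────────────────
  a b c d e f g h

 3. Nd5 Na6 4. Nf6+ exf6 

  a b c d e f g h
  ─────────────────
8│♜ · ♝ ♛ ♚ ♝ · ♜│8
7│♟ ♟ ♟ ♟ · ♟ ♟ ♟│7
6│♞ · · · · ♟ · ·│6
5│· · · · · · · ·│5
4│· · · · · · ♞ ·│4
3│· · · · · ♘ · ·│3
2│♙ ♙ ♙ ♙ ♙ ♙ ♙ ♙│2
1│♖ · ♗ ♕ ♔ ♗ · ♖│1
  ─────────────────
  a b c d e f g h

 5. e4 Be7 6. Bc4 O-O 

  a b c d e f g h
  ─────────────────
8│♜ · ♝ ♛ · ♜ ♚ ·│8
7│♟ ♟ ♟ ♟ ♝ ♟ ♟ ♟│7
6│♞ · · · · ♟ · ·│6
5│· · · · · · · ·│5
4│· · ♗ · ♙ · ♞ ·│4
3│· · · · · ♘ · ·│3
2│♙ ♙ ♙ ♙ · ♙ ♙ ♙│2
1│♖ · ♗ ♕ ♔ · · ♖│1
  ─────────────────
  a b c d e f g h

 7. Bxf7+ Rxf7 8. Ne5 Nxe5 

  a b c d e f g h
  ─────────────────
8│♜ · ♝ ♛ · · ♚ ·│8
7│♟ ♟ ♟ ♟ ♝ ♜ ♟ ♟│7
6│♞ · · · · ♟ · ·│6
5│· · · · ♞ · · ·│5
4│· · · · ♙ · · ·│4
3│· · · · · · · ·│3
2│♙ ♙ ♙ ♙ · ♙ ♙ ♙│2
1│♖ · ♗ ♕ ♔ · · ♖│1
  ─────────────────
  a b c d e f g h

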